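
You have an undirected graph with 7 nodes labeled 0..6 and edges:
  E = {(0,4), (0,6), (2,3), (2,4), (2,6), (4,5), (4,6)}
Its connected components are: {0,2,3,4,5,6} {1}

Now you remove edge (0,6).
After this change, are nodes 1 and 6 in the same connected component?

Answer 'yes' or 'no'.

Initial components: {0,2,3,4,5,6} {1}
Removing edge (0,6): not a bridge — component count unchanged at 2.
New components: {0,2,3,4,5,6} {1}
Are 1 and 6 in the same component? no

Answer: no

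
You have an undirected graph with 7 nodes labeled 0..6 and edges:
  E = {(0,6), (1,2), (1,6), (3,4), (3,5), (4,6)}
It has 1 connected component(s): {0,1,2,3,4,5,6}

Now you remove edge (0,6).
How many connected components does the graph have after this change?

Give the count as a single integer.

Initial component count: 1
Remove (0,6): it was a bridge. Count increases: 1 -> 2.
  After removal, components: {0} {1,2,3,4,5,6}
New component count: 2

Answer: 2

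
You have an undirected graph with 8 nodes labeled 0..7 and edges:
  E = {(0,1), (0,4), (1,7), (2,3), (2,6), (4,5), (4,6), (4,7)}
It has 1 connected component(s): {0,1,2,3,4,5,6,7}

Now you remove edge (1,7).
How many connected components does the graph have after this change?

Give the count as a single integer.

Answer: 1

Derivation:
Initial component count: 1
Remove (1,7): not a bridge. Count unchanged: 1.
  After removal, components: {0,1,2,3,4,5,6,7}
New component count: 1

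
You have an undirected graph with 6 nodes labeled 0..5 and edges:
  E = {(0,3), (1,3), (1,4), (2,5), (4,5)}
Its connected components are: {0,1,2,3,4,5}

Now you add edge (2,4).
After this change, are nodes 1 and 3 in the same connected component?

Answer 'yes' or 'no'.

Initial components: {0,1,2,3,4,5}
Adding edge (2,4): both already in same component {0,1,2,3,4,5}. No change.
New components: {0,1,2,3,4,5}
Are 1 and 3 in the same component? yes

Answer: yes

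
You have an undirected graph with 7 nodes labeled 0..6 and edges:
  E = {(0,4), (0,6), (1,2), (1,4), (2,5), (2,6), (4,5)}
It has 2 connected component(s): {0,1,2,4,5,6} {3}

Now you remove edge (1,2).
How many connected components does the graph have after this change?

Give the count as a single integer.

Initial component count: 2
Remove (1,2): not a bridge. Count unchanged: 2.
  After removal, components: {0,1,2,4,5,6} {3}
New component count: 2

Answer: 2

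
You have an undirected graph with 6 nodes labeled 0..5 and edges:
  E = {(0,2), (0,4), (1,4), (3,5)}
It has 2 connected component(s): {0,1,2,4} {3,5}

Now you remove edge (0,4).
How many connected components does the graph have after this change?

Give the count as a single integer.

Initial component count: 2
Remove (0,4): it was a bridge. Count increases: 2 -> 3.
  After removal, components: {0,2} {1,4} {3,5}
New component count: 3

Answer: 3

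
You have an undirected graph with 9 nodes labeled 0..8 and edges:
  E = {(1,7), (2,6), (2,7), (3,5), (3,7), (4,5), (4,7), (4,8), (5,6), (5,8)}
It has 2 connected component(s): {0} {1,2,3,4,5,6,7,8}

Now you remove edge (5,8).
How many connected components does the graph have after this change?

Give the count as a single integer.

Answer: 2

Derivation:
Initial component count: 2
Remove (5,8): not a bridge. Count unchanged: 2.
  After removal, components: {0} {1,2,3,4,5,6,7,8}
New component count: 2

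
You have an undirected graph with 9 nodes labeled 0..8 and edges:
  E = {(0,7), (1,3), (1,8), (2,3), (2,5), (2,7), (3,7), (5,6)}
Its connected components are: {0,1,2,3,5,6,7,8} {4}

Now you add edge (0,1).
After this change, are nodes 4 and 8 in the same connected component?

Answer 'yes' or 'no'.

Initial components: {0,1,2,3,5,6,7,8} {4}
Adding edge (0,1): both already in same component {0,1,2,3,5,6,7,8}. No change.
New components: {0,1,2,3,5,6,7,8} {4}
Are 4 and 8 in the same component? no

Answer: no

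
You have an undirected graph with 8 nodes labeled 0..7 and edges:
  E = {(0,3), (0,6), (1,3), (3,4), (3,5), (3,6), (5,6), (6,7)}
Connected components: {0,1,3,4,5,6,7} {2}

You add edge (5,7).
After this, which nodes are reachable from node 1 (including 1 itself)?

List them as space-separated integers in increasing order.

Answer: 0 1 3 4 5 6 7

Derivation:
Before: nodes reachable from 1: {0,1,3,4,5,6,7}
Adding (5,7): both endpoints already in same component. Reachability from 1 unchanged.
After: nodes reachable from 1: {0,1,3,4,5,6,7}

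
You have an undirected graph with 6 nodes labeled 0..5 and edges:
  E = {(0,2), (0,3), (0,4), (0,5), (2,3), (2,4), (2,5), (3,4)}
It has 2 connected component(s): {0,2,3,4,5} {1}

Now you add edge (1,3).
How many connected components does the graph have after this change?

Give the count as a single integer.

Initial component count: 2
Add (1,3): merges two components. Count decreases: 2 -> 1.
New component count: 1

Answer: 1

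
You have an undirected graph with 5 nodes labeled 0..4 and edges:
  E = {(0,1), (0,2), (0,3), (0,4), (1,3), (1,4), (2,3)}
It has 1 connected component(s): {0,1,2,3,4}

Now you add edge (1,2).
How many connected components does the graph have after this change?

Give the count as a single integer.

Initial component count: 1
Add (1,2): endpoints already in same component. Count unchanged: 1.
New component count: 1

Answer: 1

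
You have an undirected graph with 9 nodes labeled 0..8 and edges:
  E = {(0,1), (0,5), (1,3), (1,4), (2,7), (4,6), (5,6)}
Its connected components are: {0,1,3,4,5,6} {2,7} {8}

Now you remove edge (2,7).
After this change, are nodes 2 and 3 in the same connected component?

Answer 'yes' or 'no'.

Initial components: {0,1,3,4,5,6} {2,7} {8}
Removing edge (2,7): it was a bridge — component count 3 -> 4.
New components: {0,1,3,4,5,6} {2} {7} {8}
Are 2 and 3 in the same component? no

Answer: no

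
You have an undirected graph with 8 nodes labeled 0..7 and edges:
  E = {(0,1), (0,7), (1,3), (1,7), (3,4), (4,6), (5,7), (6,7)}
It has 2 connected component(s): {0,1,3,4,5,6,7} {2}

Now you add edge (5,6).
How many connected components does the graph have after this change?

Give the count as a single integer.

Initial component count: 2
Add (5,6): endpoints already in same component. Count unchanged: 2.
New component count: 2

Answer: 2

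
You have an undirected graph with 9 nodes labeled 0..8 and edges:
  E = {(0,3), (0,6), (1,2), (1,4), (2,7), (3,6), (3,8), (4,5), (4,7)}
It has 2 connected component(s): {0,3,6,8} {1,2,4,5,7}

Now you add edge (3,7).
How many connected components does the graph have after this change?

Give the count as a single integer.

Answer: 1

Derivation:
Initial component count: 2
Add (3,7): merges two components. Count decreases: 2 -> 1.
New component count: 1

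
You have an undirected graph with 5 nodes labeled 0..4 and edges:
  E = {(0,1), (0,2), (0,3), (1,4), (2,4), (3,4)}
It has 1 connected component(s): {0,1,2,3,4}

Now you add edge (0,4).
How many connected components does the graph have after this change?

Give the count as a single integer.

Initial component count: 1
Add (0,4): endpoints already in same component. Count unchanged: 1.
New component count: 1

Answer: 1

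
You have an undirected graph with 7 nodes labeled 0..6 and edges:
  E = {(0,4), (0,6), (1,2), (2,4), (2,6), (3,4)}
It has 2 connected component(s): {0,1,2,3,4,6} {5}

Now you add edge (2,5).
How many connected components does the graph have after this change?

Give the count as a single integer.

Answer: 1

Derivation:
Initial component count: 2
Add (2,5): merges two components. Count decreases: 2 -> 1.
New component count: 1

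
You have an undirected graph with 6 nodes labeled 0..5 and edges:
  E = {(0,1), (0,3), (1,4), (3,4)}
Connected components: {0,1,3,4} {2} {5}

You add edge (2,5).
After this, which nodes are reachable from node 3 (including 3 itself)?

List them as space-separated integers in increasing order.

Before: nodes reachable from 3: {0,1,3,4}
Adding (2,5): merges two components, but neither contains 3. Reachability from 3 unchanged.
After: nodes reachable from 3: {0,1,3,4}

Answer: 0 1 3 4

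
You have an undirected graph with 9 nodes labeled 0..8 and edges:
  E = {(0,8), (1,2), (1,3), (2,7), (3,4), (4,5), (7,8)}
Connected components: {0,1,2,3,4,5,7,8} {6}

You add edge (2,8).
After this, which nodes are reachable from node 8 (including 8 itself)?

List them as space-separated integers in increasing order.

Before: nodes reachable from 8: {0,1,2,3,4,5,7,8}
Adding (2,8): both endpoints already in same component. Reachability from 8 unchanged.
After: nodes reachable from 8: {0,1,2,3,4,5,7,8}

Answer: 0 1 2 3 4 5 7 8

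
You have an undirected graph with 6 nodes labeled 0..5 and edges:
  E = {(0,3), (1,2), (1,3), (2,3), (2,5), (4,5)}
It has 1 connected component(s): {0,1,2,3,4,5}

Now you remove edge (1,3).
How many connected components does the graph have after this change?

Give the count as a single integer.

Answer: 1

Derivation:
Initial component count: 1
Remove (1,3): not a bridge. Count unchanged: 1.
  After removal, components: {0,1,2,3,4,5}
New component count: 1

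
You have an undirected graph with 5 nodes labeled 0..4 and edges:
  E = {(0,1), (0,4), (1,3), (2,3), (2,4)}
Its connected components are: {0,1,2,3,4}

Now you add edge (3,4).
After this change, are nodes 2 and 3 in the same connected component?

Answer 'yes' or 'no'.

Answer: yes

Derivation:
Initial components: {0,1,2,3,4}
Adding edge (3,4): both already in same component {0,1,2,3,4}. No change.
New components: {0,1,2,3,4}
Are 2 and 3 in the same component? yes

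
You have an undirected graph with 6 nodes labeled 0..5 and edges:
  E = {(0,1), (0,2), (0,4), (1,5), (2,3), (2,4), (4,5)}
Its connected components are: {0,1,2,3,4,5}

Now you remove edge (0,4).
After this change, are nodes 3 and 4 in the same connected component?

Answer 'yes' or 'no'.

Initial components: {0,1,2,3,4,5}
Removing edge (0,4): not a bridge — component count unchanged at 1.
New components: {0,1,2,3,4,5}
Are 3 and 4 in the same component? yes

Answer: yes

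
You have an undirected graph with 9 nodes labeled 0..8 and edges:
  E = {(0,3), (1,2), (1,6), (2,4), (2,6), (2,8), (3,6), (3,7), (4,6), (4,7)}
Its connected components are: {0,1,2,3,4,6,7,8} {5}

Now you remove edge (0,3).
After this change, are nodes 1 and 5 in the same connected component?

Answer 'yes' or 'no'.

Answer: no

Derivation:
Initial components: {0,1,2,3,4,6,7,8} {5}
Removing edge (0,3): it was a bridge — component count 2 -> 3.
New components: {0} {1,2,3,4,6,7,8} {5}
Are 1 and 5 in the same component? no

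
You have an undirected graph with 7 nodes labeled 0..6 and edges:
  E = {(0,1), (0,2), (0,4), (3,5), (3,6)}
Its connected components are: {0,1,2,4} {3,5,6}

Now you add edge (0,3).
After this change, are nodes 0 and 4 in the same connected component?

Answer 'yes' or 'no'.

Answer: yes

Derivation:
Initial components: {0,1,2,4} {3,5,6}
Adding edge (0,3): merges {0,1,2,4} and {3,5,6}.
New components: {0,1,2,3,4,5,6}
Are 0 and 4 in the same component? yes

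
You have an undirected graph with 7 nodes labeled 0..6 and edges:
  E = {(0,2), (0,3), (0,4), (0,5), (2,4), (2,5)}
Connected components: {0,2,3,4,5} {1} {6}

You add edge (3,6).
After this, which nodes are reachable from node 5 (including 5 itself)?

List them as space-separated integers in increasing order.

Before: nodes reachable from 5: {0,2,3,4,5}
Adding (3,6): merges 5's component with another. Reachability grows.
After: nodes reachable from 5: {0,2,3,4,5,6}

Answer: 0 2 3 4 5 6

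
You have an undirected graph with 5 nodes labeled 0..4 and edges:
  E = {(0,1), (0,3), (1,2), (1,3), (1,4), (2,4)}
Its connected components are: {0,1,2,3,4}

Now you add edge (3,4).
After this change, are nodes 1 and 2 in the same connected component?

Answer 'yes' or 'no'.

Initial components: {0,1,2,3,4}
Adding edge (3,4): both already in same component {0,1,2,3,4}. No change.
New components: {0,1,2,3,4}
Are 1 and 2 in the same component? yes

Answer: yes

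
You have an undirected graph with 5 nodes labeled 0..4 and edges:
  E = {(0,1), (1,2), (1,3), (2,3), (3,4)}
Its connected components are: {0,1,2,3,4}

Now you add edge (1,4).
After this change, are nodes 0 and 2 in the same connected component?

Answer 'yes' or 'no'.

Initial components: {0,1,2,3,4}
Adding edge (1,4): both already in same component {0,1,2,3,4}. No change.
New components: {0,1,2,3,4}
Are 0 and 2 in the same component? yes

Answer: yes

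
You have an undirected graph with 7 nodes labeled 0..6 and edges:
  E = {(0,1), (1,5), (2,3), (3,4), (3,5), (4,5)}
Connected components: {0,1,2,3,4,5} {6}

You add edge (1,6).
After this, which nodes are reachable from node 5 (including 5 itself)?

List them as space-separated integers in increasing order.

Answer: 0 1 2 3 4 5 6

Derivation:
Before: nodes reachable from 5: {0,1,2,3,4,5}
Adding (1,6): merges 5's component with another. Reachability grows.
After: nodes reachable from 5: {0,1,2,3,4,5,6}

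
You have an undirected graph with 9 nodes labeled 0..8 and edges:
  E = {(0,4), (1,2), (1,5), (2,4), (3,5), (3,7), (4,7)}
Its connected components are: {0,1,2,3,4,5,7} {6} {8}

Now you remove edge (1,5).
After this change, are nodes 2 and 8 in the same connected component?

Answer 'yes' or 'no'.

Answer: no

Derivation:
Initial components: {0,1,2,3,4,5,7} {6} {8}
Removing edge (1,5): not a bridge — component count unchanged at 3.
New components: {0,1,2,3,4,5,7} {6} {8}
Are 2 and 8 in the same component? no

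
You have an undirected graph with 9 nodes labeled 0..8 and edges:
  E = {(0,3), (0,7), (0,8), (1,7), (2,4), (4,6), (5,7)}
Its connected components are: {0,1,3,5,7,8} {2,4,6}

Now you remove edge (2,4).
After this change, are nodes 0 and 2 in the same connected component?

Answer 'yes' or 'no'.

Initial components: {0,1,3,5,7,8} {2,4,6}
Removing edge (2,4): it was a bridge — component count 2 -> 3.
New components: {0,1,3,5,7,8} {2} {4,6}
Are 0 and 2 in the same component? no

Answer: no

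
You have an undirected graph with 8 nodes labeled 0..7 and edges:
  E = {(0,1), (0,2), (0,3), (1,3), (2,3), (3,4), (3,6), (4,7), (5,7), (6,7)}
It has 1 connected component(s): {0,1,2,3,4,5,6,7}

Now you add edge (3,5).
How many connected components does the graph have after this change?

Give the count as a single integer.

Answer: 1

Derivation:
Initial component count: 1
Add (3,5): endpoints already in same component. Count unchanged: 1.
New component count: 1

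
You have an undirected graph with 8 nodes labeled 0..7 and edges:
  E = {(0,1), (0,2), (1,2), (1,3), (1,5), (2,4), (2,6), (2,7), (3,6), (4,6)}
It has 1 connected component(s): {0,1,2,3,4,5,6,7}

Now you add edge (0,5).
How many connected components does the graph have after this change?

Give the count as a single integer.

Answer: 1

Derivation:
Initial component count: 1
Add (0,5): endpoints already in same component. Count unchanged: 1.
New component count: 1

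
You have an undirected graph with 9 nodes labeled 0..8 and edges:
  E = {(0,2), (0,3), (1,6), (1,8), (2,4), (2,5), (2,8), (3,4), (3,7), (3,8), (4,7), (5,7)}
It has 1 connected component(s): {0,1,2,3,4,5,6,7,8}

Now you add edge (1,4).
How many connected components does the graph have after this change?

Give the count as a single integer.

Answer: 1

Derivation:
Initial component count: 1
Add (1,4): endpoints already in same component. Count unchanged: 1.
New component count: 1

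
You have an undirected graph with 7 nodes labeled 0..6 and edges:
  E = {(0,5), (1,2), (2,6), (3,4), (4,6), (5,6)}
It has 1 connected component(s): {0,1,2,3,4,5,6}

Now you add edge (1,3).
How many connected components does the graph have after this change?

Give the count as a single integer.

Answer: 1

Derivation:
Initial component count: 1
Add (1,3): endpoints already in same component. Count unchanged: 1.
New component count: 1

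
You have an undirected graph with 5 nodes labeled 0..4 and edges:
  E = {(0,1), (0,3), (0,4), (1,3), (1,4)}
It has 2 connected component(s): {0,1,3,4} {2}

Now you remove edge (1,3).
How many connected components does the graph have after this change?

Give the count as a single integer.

Initial component count: 2
Remove (1,3): not a bridge. Count unchanged: 2.
  After removal, components: {0,1,3,4} {2}
New component count: 2

Answer: 2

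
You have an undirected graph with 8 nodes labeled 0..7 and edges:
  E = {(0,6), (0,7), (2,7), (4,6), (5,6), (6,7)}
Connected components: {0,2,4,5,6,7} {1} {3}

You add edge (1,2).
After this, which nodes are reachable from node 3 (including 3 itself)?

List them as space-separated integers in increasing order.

Before: nodes reachable from 3: {3}
Adding (1,2): merges two components, but neither contains 3. Reachability from 3 unchanged.
After: nodes reachable from 3: {3}

Answer: 3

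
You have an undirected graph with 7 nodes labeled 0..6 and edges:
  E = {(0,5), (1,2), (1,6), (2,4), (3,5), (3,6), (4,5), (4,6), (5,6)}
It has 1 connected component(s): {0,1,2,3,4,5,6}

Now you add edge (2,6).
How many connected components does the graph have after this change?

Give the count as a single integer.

Initial component count: 1
Add (2,6): endpoints already in same component. Count unchanged: 1.
New component count: 1

Answer: 1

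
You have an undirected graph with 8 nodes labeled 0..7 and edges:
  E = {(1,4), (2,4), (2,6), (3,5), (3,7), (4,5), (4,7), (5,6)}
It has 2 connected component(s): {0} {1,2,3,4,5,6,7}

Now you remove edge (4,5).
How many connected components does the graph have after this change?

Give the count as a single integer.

Initial component count: 2
Remove (4,5): not a bridge. Count unchanged: 2.
  After removal, components: {0} {1,2,3,4,5,6,7}
New component count: 2

Answer: 2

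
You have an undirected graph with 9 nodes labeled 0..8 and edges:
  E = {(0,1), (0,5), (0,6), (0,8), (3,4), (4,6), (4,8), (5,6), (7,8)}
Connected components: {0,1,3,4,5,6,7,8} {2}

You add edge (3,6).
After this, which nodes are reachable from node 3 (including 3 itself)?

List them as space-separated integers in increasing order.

Answer: 0 1 3 4 5 6 7 8

Derivation:
Before: nodes reachable from 3: {0,1,3,4,5,6,7,8}
Adding (3,6): both endpoints already in same component. Reachability from 3 unchanged.
After: nodes reachable from 3: {0,1,3,4,5,6,7,8}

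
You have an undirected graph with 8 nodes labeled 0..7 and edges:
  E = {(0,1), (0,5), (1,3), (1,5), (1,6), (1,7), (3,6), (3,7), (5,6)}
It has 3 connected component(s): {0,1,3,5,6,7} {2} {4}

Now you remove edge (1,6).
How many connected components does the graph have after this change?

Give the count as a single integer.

Initial component count: 3
Remove (1,6): not a bridge. Count unchanged: 3.
  After removal, components: {0,1,3,5,6,7} {2} {4}
New component count: 3

Answer: 3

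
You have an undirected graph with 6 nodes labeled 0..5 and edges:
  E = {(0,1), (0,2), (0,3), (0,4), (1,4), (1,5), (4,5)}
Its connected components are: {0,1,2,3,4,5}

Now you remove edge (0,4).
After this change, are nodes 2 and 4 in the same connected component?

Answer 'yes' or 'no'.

Answer: yes

Derivation:
Initial components: {0,1,2,3,4,5}
Removing edge (0,4): not a bridge — component count unchanged at 1.
New components: {0,1,2,3,4,5}
Are 2 and 4 in the same component? yes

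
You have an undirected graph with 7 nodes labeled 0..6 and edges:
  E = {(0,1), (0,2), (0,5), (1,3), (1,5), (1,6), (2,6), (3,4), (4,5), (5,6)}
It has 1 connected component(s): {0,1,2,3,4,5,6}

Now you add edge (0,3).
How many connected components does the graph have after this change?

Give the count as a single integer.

Initial component count: 1
Add (0,3): endpoints already in same component. Count unchanged: 1.
New component count: 1

Answer: 1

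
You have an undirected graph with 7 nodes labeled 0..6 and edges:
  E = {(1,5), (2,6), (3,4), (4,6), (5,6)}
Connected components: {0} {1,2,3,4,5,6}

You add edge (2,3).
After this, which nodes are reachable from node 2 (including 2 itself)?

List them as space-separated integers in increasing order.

Before: nodes reachable from 2: {1,2,3,4,5,6}
Adding (2,3): both endpoints already in same component. Reachability from 2 unchanged.
After: nodes reachable from 2: {1,2,3,4,5,6}

Answer: 1 2 3 4 5 6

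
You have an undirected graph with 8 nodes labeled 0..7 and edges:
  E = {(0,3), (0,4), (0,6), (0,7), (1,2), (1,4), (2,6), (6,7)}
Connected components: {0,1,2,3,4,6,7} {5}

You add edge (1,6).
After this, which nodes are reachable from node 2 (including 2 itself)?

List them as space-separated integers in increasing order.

Answer: 0 1 2 3 4 6 7

Derivation:
Before: nodes reachable from 2: {0,1,2,3,4,6,7}
Adding (1,6): both endpoints already in same component. Reachability from 2 unchanged.
After: nodes reachable from 2: {0,1,2,3,4,6,7}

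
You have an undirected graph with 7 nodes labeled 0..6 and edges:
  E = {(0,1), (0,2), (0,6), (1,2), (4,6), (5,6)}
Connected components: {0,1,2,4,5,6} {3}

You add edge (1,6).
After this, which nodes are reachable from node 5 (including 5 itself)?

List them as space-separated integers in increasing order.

Before: nodes reachable from 5: {0,1,2,4,5,6}
Adding (1,6): both endpoints already in same component. Reachability from 5 unchanged.
After: nodes reachable from 5: {0,1,2,4,5,6}

Answer: 0 1 2 4 5 6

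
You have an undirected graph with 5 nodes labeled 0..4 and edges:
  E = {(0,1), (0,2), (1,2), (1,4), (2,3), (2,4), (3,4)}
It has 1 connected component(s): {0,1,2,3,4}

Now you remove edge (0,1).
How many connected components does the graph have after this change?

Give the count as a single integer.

Initial component count: 1
Remove (0,1): not a bridge. Count unchanged: 1.
  After removal, components: {0,1,2,3,4}
New component count: 1

Answer: 1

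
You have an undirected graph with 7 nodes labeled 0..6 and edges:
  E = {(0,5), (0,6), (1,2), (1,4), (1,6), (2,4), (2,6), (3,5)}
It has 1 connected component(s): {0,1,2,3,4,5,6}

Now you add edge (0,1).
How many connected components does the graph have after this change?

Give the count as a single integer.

Initial component count: 1
Add (0,1): endpoints already in same component. Count unchanged: 1.
New component count: 1

Answer: 1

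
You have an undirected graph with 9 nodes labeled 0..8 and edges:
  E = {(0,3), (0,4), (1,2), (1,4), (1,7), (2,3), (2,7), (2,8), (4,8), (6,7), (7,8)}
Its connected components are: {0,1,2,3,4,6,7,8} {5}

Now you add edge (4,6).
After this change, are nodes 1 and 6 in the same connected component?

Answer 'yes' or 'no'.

Initial components: {0,1,2,3,4,6,7,8} {5}
Adding edge (4,6): both already in same component {0,1,2,3,4,6,7,8}. No change.
New components: {0,1,2,3,4,6,7,8} {5}
Are 1 and 6 in the same component? yes

Answer: yes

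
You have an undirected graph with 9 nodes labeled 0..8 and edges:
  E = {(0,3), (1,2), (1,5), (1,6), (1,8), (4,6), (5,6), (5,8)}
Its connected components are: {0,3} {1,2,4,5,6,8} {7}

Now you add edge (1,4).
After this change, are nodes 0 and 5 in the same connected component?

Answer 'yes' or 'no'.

Initial components: {0,3} {1,2,4,5,6,8} {7}
Adding edge (1,4): both already in same component {1,2,4,5,6,8}. No change.
New components: {0,3} {1,2,4,5,6,8} {7}
Are 0 and 5 in the same component? no

Answer: no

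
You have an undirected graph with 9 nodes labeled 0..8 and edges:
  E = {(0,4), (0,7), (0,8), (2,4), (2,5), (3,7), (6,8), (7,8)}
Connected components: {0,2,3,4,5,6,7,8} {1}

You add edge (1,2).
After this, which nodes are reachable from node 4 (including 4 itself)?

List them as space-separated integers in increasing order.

Answer: 0 1 2 3 4 5 6 7 8

Derivation:
Before: nodes reachable from 4: {0,2,3,4,5,6,7,8}
Adding (1,2): merges 4's component with another. Reachability grows.
After: nodes reachable from 4: {0,1,2,3,4,5,6,7,8}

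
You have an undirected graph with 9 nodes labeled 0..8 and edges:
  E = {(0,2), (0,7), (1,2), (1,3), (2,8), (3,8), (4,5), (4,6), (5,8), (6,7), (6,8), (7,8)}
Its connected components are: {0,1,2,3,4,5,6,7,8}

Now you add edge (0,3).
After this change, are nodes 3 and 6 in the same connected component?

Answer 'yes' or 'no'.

Answer: yes

Derivation:
Initial components: {0,1,2,3,4,5,6,7,8}
Adding edge (0,3): both already in same component {0,1,2,3,4,5,6,7,8}. No change.
New components: {0,1,2,3,4,5,6,7,8}
Are 3 and 6 in the same component? yes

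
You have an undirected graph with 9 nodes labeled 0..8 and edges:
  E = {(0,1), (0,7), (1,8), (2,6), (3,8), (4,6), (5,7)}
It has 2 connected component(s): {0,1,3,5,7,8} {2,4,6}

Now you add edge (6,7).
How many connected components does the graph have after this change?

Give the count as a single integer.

Initial component count: 2
Add (6,7): merges two components. Count decreases: 2 -> 1.
New component count: 1

Answer: 1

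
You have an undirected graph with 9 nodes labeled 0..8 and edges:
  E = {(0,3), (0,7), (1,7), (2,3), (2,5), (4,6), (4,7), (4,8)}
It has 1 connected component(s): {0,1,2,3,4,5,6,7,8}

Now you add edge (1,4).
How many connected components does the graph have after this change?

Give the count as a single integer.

Answer: 1

Derivation:
Initial component count: 1
Add (1,4): endpoints already in same component. Count unchanged: 1.
New component count: 1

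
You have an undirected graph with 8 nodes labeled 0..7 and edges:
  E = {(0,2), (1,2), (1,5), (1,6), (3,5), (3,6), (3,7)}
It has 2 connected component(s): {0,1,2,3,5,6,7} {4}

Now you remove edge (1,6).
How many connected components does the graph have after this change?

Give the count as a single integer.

Initial component count: 2
Remove (1,6): not a bridge. Count unchanged: 2.
  After removal, components: {0,1,2,3,5,6,7} {4}
New component count: 2

Answer: 2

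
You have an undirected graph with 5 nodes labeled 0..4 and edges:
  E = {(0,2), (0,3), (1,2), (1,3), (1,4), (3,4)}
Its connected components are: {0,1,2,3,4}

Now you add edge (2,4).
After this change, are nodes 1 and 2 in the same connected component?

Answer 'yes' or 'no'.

Answer: yes

Derivation:
Initial components: {0,1,2,3,4}
Adding edge (2,4): both already in same component {0,1,2,3,4}. No change.
New components: {0,1,2,3,4}
Are 1 and 2 in the same component? yes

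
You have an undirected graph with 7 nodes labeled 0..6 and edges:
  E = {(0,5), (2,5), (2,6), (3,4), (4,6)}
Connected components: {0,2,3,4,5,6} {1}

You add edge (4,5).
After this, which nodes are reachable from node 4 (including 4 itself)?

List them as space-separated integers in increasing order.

Before: nodes reachable from 4: {0,2,3,4,5,6}
Adding (4,5): both endpoints already in same component. Reachability from 4 unchanged.
After: nodes reachable from 4: {0,2,3,4,5,6}

Answer: 0 2 3 4 5 6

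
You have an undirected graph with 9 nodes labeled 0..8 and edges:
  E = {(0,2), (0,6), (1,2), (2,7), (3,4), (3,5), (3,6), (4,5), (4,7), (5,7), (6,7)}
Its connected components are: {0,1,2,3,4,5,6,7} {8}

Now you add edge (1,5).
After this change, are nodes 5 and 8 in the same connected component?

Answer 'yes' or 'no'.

Initial components: {0,1,2,3,4,5,6,7} {8}
Adding edge (1,5): both already in same component {0,1,2,3,4,5,6,7}. No change.
New components: {0,1,2,3,4,5,6,7} {8}
Are 5 and 8 in the same component? no

Answer: no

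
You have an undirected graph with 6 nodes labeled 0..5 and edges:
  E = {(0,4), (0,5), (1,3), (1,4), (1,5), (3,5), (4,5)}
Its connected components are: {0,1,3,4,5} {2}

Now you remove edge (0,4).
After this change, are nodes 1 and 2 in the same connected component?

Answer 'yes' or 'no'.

Answer: no

Derivation:
Initial components: {0,1,3,4,5} {2}
Removing edge (0,4): not a bridge — component count unchanged at 2.
New components: {0,1,3,4,5} {2}
Are 1 and 2 in the same component? no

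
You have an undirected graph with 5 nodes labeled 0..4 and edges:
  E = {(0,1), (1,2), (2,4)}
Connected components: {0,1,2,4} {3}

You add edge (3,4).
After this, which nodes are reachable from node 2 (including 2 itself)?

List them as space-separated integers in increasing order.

Before: nodes reachable from 2: {0,1,2,4}
Adding (3,4): merges 2's component with another. Reachability grows.
After: nodes reachable from 2: {0,1,2,3,4}

Answer: 0 1 2 3 4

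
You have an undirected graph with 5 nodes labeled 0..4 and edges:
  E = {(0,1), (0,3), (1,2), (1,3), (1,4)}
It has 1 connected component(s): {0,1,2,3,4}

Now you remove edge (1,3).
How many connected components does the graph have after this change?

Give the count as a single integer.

Initial component count: 1
Remove (1,3): not a bridge. Count unchanged: 1.
  After removal, components: {0,1,2,3,4}
New component count: 1

Answer: 1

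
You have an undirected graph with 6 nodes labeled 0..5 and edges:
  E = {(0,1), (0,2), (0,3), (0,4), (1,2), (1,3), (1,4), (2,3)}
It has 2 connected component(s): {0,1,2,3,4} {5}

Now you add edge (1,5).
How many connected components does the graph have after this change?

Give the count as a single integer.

Answer: 1

Derivation:
Initial component count: 2
Add (1,5): merges two components. Count decreases: 2 -> 1.
New component count: 1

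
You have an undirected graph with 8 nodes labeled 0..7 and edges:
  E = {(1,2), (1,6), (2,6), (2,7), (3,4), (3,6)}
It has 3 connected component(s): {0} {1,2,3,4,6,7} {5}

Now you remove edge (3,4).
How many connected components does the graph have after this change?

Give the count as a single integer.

Initial component count: 3
Remove (3,4): it was a bridge. Count increases: 3 -> 4.
  After removal, components: {0} {1,2,3,6,7} {4} {5}
New component count: 4

Answer: 4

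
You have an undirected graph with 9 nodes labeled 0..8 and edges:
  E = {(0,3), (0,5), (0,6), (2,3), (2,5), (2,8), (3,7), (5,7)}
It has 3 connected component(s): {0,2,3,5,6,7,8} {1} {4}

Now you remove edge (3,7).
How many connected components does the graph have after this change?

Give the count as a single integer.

Answer: 3

Derivation:
Initial component count: 3
Remove (3,7): not a bridge. Count unchanged: 3.
  After removal, components: {0,2,3,5,6,7,8} {1} {4}
New component count: 3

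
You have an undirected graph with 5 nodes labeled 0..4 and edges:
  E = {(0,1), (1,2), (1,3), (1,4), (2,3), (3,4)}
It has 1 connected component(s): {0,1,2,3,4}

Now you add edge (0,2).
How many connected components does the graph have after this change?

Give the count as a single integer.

Answer: 1

Derivation:
Initial component count: 1
Add (0,2): endpoints already in same component. Count unchanged: 1.
New component count: 1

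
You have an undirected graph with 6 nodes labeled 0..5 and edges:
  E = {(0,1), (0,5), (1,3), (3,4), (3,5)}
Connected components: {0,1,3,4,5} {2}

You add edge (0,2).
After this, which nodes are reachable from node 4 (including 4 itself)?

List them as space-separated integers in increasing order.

Before: nodes reachable from 4: {0,1,3,4,5}
Adding (0,2): merges 4's component with another. Reachability grows.
After: nodes reachable from 4: {0,1,2,3,4,5}

Answer: 0 1 2 3 4 5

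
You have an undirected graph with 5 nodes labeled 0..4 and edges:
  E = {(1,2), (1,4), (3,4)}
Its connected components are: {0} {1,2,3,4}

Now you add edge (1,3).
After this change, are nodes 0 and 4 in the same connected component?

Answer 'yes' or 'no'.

Initial components: {0} {1,2,3,4}
Adding edge (1,3): both already in same component {1,2,3,4}. No change.
New components: {0} {1,2,3,4}
Are 0 and 4 in the same component? no

Answer: no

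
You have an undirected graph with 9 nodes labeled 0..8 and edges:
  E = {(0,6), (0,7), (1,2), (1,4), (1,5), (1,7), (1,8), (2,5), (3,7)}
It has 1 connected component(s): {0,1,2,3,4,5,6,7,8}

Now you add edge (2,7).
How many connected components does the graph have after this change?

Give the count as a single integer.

Initial component count: 1
Add (2,7): endpoints already in same component. Count unchanged: 1.
New component count: 1

Answer: 1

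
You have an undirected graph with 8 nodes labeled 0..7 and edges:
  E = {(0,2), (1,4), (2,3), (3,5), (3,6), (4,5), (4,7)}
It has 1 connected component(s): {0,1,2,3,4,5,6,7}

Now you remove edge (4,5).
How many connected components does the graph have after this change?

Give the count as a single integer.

Initial component count: 1
Remove (4,5): it was a bridge. Count increases: 1 -> 2.
  After removal, components: {0,2,3,5,6} {1,4,7}
New component count: 2

Answer: 2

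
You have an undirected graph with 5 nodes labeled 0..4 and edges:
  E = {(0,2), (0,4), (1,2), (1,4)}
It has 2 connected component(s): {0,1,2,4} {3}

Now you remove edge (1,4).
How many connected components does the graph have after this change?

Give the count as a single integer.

Answer: 2

Derivation:
Initial component count: 2
Remove (1,4): not a bridge. Count unchanged: 2.
  After removal, components: {0,1,2,4} {3}
New component count: 2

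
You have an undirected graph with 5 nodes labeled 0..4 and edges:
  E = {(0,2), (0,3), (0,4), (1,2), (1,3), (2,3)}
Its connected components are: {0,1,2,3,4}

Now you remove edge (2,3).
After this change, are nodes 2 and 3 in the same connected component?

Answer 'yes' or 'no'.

Initial components: {0,1,2,3,4}
Removing edge (2,3): not a bridge — component count unchanged at 1.
New components: {0,1,2,3,4}
Are 2 and 3 in the same component? yes

Answer: yes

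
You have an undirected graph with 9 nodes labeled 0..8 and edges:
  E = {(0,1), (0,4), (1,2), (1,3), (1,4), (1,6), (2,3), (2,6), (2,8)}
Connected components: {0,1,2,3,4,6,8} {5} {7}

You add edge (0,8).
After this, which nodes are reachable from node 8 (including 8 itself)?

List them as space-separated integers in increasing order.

Answer: 0 1 2 3 4 6 8

Derivation:
Before: nodes reachable from 8: {0,1,2,3,4,6,8}
Adding (0,8): both endpoints already in same component. Reachability from 8 unchanged.
After: nodes reachable from 8: {0,1,2,3,4,6,8}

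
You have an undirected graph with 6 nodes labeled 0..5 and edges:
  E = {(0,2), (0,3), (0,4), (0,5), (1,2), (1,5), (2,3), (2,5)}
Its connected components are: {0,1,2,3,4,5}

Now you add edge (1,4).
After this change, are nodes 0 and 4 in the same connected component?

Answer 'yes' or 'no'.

Answer: yes

Derivation:
Initial components: {0,1,2,3,4,5}
Adding edge (1,4): both already in same component {0,1,2,3,4,5}. No change.
New components: {0,1,2,3,4,5}
Are 0 and 4 in the same component? yes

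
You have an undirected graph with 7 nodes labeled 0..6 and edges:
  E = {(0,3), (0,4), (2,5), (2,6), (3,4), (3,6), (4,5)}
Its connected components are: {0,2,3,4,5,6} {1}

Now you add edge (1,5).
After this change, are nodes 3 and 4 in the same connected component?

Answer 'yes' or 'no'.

Answer: yes

Derivation:
Initial components: {0,2,3,4,5,6} {1}
Adding edge (1,5): merges {1} and {0,2,3,4,5,6}.
New components: {0,1,2,3,4,5,6}
Are 3 and 4 in the same component? yes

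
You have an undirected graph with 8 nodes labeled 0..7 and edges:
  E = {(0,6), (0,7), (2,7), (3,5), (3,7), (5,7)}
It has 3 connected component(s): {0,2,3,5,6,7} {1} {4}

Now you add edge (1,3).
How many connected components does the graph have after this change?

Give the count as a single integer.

Answer: 2

Derivation:
Initial component count: 3
Add (1,3): merges two components. Count decreases: 3 -> 2.
New component count: 2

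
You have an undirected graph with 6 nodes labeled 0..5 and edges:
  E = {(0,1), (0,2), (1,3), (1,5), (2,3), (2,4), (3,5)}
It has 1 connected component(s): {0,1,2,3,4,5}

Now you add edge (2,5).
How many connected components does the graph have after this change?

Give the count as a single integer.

Initial component count: 1
Add (2,5): endpoints already in same component. Count unchanged: 1.
New component count: 1

Answer: 1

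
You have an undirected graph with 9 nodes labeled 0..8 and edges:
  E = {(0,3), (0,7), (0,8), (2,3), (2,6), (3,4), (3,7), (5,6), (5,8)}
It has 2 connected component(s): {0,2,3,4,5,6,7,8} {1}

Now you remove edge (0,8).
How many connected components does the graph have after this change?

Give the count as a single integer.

Answer: 2

Derivation:
Initial component count: 2
Remove (0,8): not a bridge. Count unchanged: 2.
  After removal, components: {0,2,3,4,5,6,7,8} {1}
New component count: 2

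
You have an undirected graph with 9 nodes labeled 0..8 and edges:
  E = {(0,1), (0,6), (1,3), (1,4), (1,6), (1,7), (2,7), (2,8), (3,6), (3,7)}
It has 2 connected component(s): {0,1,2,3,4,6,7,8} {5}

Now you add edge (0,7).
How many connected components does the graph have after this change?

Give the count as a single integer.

Initial component count: 2
Add (0,7): endpoints already in same component. Count unchanged: 2.
New component count: 2

Answer: 2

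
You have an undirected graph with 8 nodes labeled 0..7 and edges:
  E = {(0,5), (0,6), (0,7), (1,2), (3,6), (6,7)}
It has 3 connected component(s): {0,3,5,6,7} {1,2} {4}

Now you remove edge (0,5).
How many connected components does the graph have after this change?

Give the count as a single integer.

Initial component count: 3
Remove (0,5): it was a bridge. Count increases: 3 -> 4.
  After removal, components: {0,3,6,7} {1,2} {4} {5}
New component count: 4

Answer: 4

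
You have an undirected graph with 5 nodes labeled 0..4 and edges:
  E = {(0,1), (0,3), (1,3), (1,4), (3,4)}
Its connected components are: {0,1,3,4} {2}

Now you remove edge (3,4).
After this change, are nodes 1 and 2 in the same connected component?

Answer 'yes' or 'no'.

Answer: no

Derivation:
Initial components: {0,1,3,4} {2}
Removing edge (3,4): not a bridge — component count unchanged at 2.
New components: {0,1,3,4} {2}
Are 1 and 2 in the same component? no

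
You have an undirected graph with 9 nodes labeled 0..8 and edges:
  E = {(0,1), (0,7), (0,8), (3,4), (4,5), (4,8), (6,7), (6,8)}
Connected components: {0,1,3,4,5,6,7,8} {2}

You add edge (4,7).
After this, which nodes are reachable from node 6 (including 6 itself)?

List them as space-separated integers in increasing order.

Answer: 0 1 3 4 5 6 7 8

Derivation:
Before: nodes reachable from 6: {0,1,3,4,5,6,7,8}
Adding (4,7): both endpoints already in same component. Reachability from 6 unchanged.
After: nodes reachable from 6: {0,1,3,4,5,6,7,8}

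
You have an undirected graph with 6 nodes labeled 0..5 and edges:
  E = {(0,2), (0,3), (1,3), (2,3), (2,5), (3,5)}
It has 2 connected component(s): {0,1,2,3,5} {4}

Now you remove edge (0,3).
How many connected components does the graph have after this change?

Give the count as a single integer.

Initial component count: 2
Remove (0,3): not a bridge. Count unchanged: 2.
  After removal, components: {0,1,2,3,5} {4}
New component count: 2

Answer: 2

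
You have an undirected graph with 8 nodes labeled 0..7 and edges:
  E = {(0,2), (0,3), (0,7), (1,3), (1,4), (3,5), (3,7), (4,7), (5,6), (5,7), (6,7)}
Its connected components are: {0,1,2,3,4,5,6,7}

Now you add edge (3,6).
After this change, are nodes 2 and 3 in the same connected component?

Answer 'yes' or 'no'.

Initial components: {0,1,2,3,4,5,6,7}
Adding edge (3,6): both already in same component {0,1,2,3,4,5,6,7}. No change.
New components: {0,1,2,3,4,5,6,7}
Are 2 and 3 in the same component? yes

Answer: yes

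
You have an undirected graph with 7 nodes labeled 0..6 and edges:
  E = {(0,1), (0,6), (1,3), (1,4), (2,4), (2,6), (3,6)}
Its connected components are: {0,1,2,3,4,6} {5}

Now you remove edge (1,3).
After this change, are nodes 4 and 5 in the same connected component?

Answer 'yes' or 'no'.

Initial components: {0,1,2,3,4,6} {5}
Removing edge (1,3): not a bridge — component count unchanged at 2.
New components: {0,1,2,3,4,6} {5}
Are 4 and 5 in the same component? no

Answer: no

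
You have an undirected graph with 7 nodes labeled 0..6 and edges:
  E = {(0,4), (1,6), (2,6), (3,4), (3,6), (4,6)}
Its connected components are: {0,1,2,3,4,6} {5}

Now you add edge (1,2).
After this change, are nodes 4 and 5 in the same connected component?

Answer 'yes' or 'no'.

Initial components: {0,1,2,3,4,6} {5}
Adding edge (1,2): both already in same component {0,1,2,3,4,6}. No change.
New components: {0,1,2,3,4,6} {5}
Are 4 and 5 in the same component? no

Answer: no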